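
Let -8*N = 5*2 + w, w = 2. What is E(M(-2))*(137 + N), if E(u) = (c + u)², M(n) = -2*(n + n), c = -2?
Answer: 4878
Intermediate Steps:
M(n) = -4*n
E(u) = (-2 + u)²
N = -3/2 (N = -(5*2 + 2)/8 = -(10 + 2)/8 = -⅛*12 = -3/2 ≈ -1.5000)
E(M(-2))*(137 + N) = (-2 - 4*(-2))²*(137 - 3/2) = (-2 + 8)²*(271/2) = 6²*(271/2) = 36*(271/2) = 4878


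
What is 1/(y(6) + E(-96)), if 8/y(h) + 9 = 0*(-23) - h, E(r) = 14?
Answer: 15/202 ≈ 0.074257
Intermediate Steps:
y(h) = 8/(-9 - h) (y(h) = 8/(-9 + (0*(-23) - h)) = 8/(-9 + (0 - h)) = 8/(-9 - h))
1/(y(6) + E(-96)) = 1/(-8/(9 + 6) + 14) = 1/(-8/15 + 14) = 1/(202/15) = 15/202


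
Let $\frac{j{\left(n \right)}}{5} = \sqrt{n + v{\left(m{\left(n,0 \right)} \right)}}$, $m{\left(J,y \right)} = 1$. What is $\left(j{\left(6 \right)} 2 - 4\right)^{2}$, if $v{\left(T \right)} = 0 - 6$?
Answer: $16$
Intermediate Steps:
$v{\left(T \right)} = -6$ ($v{\left(T \right)} = 0 - 6 = -6$)
$j{\left(n \right)} = 5 \sqrt{-6 + n}$ ($j{\left(n \right)} = 5 \sqrt{n - 6} = 5 \sqrt{-6 + n}$)
$\left(j{\left(6 \right)} 2 - 4\right)^{2} = \left(5 \sqrt{-6 + 6} \cdot 2 - 4\right)^{2} = \left(5 \sqrt{0} \cdot 2 - 4\right)^{2} = \left(5 \cdot 0 \cdot 2 - 4\right)^{2} = \left(0 \cdot 2 - 4\right)^{2} = \left(0 - 4\right)^{2} = \left(-4\right)^{2} = 16$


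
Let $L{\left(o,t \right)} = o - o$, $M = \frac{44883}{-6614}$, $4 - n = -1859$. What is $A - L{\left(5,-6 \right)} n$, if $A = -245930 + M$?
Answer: $- \frac{1626625903}{6614} \approx -2.4594 \cdot 10^{5}$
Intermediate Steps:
$n = 1863$ ($n = 4 - -1859 = 4 + 1859 = 1863$)
$M = - \frac{44883}{6614}$ ($M = 44883 \left(- \frac{1}{6614}\right) = - \frac{44883}{6614} \approx -6.7861$)
$L{\left(o,t \right)} = 0$
$A = - \frac{1626625903}{6614}$ ($A = -245930 - \frac{44883}{6614} = - \frac{1626625903}{6614} \approx -2.4594 \cdot 10^{5}$)
$A - L{\left(5,-6 \right)} n = - \frac{1626625903}{6614} - 0 \cdot 1863 = - \frac{1626625903}{6614} - 0 = - \frac{1626625903}{6614} + 0 = - \frac{1626625903}{6614}$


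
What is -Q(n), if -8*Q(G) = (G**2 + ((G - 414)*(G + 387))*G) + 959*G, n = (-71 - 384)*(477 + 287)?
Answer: -10502342652097205/2 ≈ -5.2512e+15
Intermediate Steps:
n = -347620 (n = -455*764 = -347620)
Q(G) = -959*G/8 - G**2/8 - G*(-414 + G)*(387 + G)/8 (Q(G) = -((G**2 + ((G - 414)*(G + 387))*G) + 959*G)/8 = -((G**2 + ((-414 + G)*(387 + G))*G) + 959*G)/8 = -((G**2 + G*(-414 + G)*(387 + G)) + 959*G)/8 = -(G**2 + 959*G + G*(-414 + G)*(387 + G))/8 = -959*G/8 - G**2/8 - G*(-414 + G)*(387 + G)/8)
-Q(n) = -(-347620)*(159259 - 1*(-347620)**2 + 26*(-347620))/8 = -(-347620)*(159259 - 1*120839664400 - 9038120)/8 = -(-347620)*(159259 - 120839664400 - 9038120)/8 = -(-347620)*(-120848543261)/8 = -1*10502342652097205/2 = -10502342652097205/2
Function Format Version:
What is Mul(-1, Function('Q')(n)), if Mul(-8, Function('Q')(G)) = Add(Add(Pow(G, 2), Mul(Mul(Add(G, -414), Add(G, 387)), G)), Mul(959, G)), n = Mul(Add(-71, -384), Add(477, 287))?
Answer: Rational(-10502342652097205, 2) ≈ -5.2512e+15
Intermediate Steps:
n = -347620 (n = Mul(-455, 764) = -347620)
Function('Q')(G) = Add(Mul(Rational(-959, 8), G), Mul(Rational(-1, 8), Pow(G, 2)), Mul(Rational(-1, 8), G, Add(-414, G), Add(387, G))) (Function('Q')(G) = Mul(Rational(-1, 8), Add(Add(Pow(G, 2), Mul(Mul(Add(G, -414), Add(G, 387)), G)), Mul(959, G))) = Mul(Rational(-1, 8), Add(Add(Pow(G, 2), Mul(Mul(Add(-414, G), Add(387, G)), G)), Mul(959, G))) = Mul(Rational(-1, 8), Add(Add(Pow(G, 2), Mul(G, Add(-414, G), Add(387, G))), Mul(959, G))) = Mul(Rational(-1, 8), Add(Pow(G, 2), Mul(959, G), Mul(G, Add(-414, G), Add(387, G)))) = Add(Mul(Rational(-959, 8), G), Mul(Rational(-1, 8), Pow(G, 2)), Mul(Rational(-1, 8), G, Add(-414, G), Add(387, G))))
Mul(-1, Function('Q')(n)) = Mul(-1, Mul(Rational(1, 8), -347620, Add(159259, Mul(-1, Pow(-347620, 2)), Mul(26, -347620)))) = Mul(-1, Mul(Rational(1, 8), -347620, Add(159259, Mul(-1, 120839664400), -9038120))) = Mul(-1, Mul(Rational(1, 8), -347620, Add(159259, -120839664400, -9038120))) = Mul(-1, Mul(Rational(1, 8), -347620, -120848543261)) = Mul(-1, Rational(10502342652097205, 2)) = Rational(-10502342652097205, 2)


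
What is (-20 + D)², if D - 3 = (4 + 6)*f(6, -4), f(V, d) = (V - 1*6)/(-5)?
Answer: 289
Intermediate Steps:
f(V, d) = 6/5 - V/5 (f(V, d) = (V - 6)*(-⅕) = (-6 + V)*(-⅕) = 6/5 - V/5)
D = 3 (D = 3 + (4 + 6)*(6/5 - ⅕*6) = 3 + 10*(6/5 - 6/5) = 3 + 10*0 = 3 + 0 = 3)
(-20 + D)² = (-20 + 3)² = (-17)² = 289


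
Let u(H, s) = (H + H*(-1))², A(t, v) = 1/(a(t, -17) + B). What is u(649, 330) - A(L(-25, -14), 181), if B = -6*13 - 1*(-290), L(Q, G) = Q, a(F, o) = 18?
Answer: -1/230 ≈ -0.0043478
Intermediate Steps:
B = 212 (B = -78 + 290 = 212)
A(t, v) = 1/230 (A(t, v) = 1/(18 + 212) = 1/230)
u(H, s) = 0 (u(H, s) = (H - H)² = 0² = 0)
u(649, 330) - A(L(-25, -14), 181) = 0 - 1*1/230 = 0 - 1/230 = -1/230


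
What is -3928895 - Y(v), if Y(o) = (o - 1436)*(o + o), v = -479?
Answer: -5763465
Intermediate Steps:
Y(o) = 2*o*(-1436 + o) (Y(o) = (-1436 + o)*(2*o) = 2*o*(-1436 + o))
-3928895 - Y(v) = -3928895 - 2*(-479)*(-1436 - 479) = -3928895 - 2*(-479)*(-1915) = -3928895 - 1*1834570 = -3928895 - 1834570 = -5763465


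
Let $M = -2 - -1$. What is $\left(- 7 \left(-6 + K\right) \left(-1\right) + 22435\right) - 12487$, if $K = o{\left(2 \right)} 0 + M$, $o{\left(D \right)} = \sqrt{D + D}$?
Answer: $9899$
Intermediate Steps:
$o{\left(D \right)} = \sqrt{2} \sqrt{D}$ ($o{\left(D \right)} = \sqrt{2 D} = \sqrt{2} \sqrt{D}$)
$M = -1$ ($M = -2 + 1 = -1$)
$K = -1$ ($K = \sqrt{2} \sqrt{2} \cdot 0 - 1 = 2 \cdot 0 - 1 = 0 - 1 = -1$)
$\left(- 7 \left(-6 + K\right) \left(-1\right) + 22435\right) - 12487 = \left(- 7 \left(-6 - 1\right) \left(-1\right) + 22435\right) - 12487 = \left(\left(-7\right) \left(-7\right) \left(-1\right) + 22435\right) - 12487 = \left(49 \left(-1\right) + 22435\right) - 12487 = \left(-49 + 22435\right) - 12487 = 22386 - 12487 = 9899$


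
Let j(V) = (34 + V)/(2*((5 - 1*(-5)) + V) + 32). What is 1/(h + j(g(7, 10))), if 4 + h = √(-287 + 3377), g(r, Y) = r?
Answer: 14718/13410311 + 4356*√3090/13410311 ≈ 0.019154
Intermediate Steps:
j(V) = (34 + V)/(52 + 2*V) (j(V) = (34 + V)/(2*((5 + 5) + V) + 32) = (34 + V)/(2*(10 + V) + 32) = (34 + V)/((20 + 2*V) + 32) = (34 + V)/(52 + 2*V))
h = -4 + √3090 (h = -4 + √(-287 + 3377) = -4 + √3090 ≈ 51.588)
1/(h + j(g(7, 10))) = 1/((-4 + √3090) + (34 + 7)/(2*(26 + 7))) = 1/((-4 + √3090) + (½)*41/33) = 1/((-4 + √3090) + (½)*(1/33)*41) = 1/((-4 + √3090) + 41/66) = 1/(-223/66 + √3090)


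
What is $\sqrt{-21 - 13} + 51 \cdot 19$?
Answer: $969 + i \sqrt{34} \approx 969.0 + 5.831 i$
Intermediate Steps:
$\sqrt{-21 - 13} + 51 \cdot 19 = \sqrt{-34} + 969 = i \sqrt{34} + 969 = 969 + i \sqrt{34}$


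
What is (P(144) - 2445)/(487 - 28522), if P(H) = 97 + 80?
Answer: 36/445 ≈ 0.080899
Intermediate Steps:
P(H) = 177
(P(144) - 2445)/(487 - 28522) = (177 - 2445)/(487 - 28522) = -2268/(-28035) = -2268*(-1/28035) = 36/445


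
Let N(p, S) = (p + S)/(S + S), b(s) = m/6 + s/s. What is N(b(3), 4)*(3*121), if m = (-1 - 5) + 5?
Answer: 3509/16 ≈ 219.31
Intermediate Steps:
m = -1 (m = -6 + 5 = -1)
b(s) = ⅚ (b(s) = -1/6 + s/s = -1*⅙ + 1 = -⅙ + 1 = ⅚)
N(p, S) = (S + p)/(2*S) (N(p, S) = (S + p)/((2*S)) = (S + p)*(1/(2*S)) = (S + p)/(2*S))
N(b(3), 4)*(3*121) = ((½)*(4 + ⅚)/4)*(3*121) = ((½)*(¼)*(29/6))*363 = (29/48)*363 = 3509/16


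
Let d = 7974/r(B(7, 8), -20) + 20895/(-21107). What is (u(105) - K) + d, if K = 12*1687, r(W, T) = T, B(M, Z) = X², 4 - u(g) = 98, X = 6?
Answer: -4377104219/211070 ≈ -20738.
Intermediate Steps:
u(g) = -94 (u(g) = 4 - 1*98 = 4 - 98 = -94)
B(M, Z) = 36 (B(M, Z) = 6² = 36)
K = 20244
d = -84362559/211070 (d = 7974/(-20) + 20895/(-21107) = 7974*(-1/20) + 20895*(-1/21107) = -3987/10 - 20895/21107 = -84362559/211070 ≈ -399.69)
(u(105) - K) + d = (-94 - 1*20244) - 84362559/211070 = (-94 - 20244) - 84362559/211070 = -20338 - 84362559/211070 = -4377104219/211070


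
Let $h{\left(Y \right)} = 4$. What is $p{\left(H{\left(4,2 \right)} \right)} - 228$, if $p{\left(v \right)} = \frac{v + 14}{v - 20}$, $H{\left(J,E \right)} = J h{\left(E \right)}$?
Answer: $- \frac{471}{2} \approx -235.5$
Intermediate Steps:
$H{\left(J,E \right)} = 4 J$ ($H{\left(J,E \right)} = J 4 = 4 J$)
$p{\left(v \right)} = \frac{14 + v}{-20 + v}$
$p{\left(H{\left(4,2 \right)} \right)} - 228 = \frac{14 + 4 \cdot 4}{-20 + 4 \cdot 4} - 228 = \frac{14 + 16}{-20 + 16} - 228 = \frac{1}{-4} \cdot 30 - 228 = \left(- \frac{1}{4}\right) 30 - 228 = - \frac{15}{2} - 228 = - \frac{471}{2}$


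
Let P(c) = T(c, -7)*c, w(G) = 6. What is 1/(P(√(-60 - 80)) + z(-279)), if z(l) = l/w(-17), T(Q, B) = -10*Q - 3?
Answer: 2*I/(12*√35 + 2707*I) ≈ 0.00073832 + 1.9363e-5*I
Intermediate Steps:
T(Q, B) = -3 - 10*Q
P(c) = c*(-3 - 10*c) (P(c) = (-3 - 10*c)*c = c*(-3 - 10*c))
z(l) = l/6
1/(P(√(-60 - 80)) + z(-279)) = 1/(-√(-60 - 80)*(3 + 10*√(-60 - 80)) + (⅙)*(-279)) = 1/(-√(-140)*(3 + 10*√(-140)) - 93/2) = 1/(-2*I*√35*(3 + 10*(2*I*√35)) - 93/2) = 1/(-2*I*√35*(3 + 20*I*√35) - 93/2) = 1/(-93/2 - 2*I*√35*(3 + 20*I*√35))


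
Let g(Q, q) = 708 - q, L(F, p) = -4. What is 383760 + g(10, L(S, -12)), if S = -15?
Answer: 384472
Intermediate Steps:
383760 + g(10, L(S, -12)) = 383760 + (708 - 1*(-4)) = 383760 + (708 + 4) = 383760 + 712 = 384472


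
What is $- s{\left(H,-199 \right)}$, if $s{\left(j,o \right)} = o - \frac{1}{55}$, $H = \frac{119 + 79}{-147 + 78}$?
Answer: $\frac{10946}{55} \approx 199.02$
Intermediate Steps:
$H = - \frac{66}{23}$ ($H = \frac{198}{-69} = 198 \left(- \frac{1}{69}\right) = - \frac{66}{23} \approx -2.8696$)
$s{\left(j,o \right)} = - \frac{1}{55} + o$ ($s{\left(j,o \right)} = o - \frac{1}{55} = - \frac{1}{55} + o$)
$- s{\left(H,-199 \right)} = - (- \frac{1}{55} - 199) = \left(-1\right) \left(- \frac{10946}{55}\right) = \frac{10946}{55}$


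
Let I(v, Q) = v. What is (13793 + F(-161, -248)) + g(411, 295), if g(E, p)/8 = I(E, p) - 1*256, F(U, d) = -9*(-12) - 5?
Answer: 15136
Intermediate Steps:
F(U, d) = 103 (F(U, d) = 108 - 5 = 103)
g(E, p) = -2048 + 8*E (g(E, p) = 8*(E - 1*256) = 8*(E - 256) = 8*(-256 + E) = -2048 + 8*E)
(13793 + F(-161, -248)) + g(411, 295) = (13793 + 103) + (-2048 + 8*411) = 13896 + (-2048 + 3288) = 13896 + 1240 = 15136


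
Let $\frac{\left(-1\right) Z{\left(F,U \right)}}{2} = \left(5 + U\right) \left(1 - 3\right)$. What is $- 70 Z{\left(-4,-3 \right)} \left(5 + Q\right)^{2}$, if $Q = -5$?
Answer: $0$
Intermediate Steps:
$Z{\left(F,U \right)} = 20 + 4 U$ ($Z{\left(F,U \right)} = - 2 \left(5 + U\right) \left(1 - 3\right) = - 2 \left(5 + U\right) \left(-2\right) = - 2 \left(-10 - 2 U\right) = 20 + 4 U$)
$- 70 Z{\left(-4,-3 \right)} \left(5 + Q\right)^{2} = - 70 \left(20 + 4 \left(-3\right)\right) \left(5 - 5\right)^{2} = - 70 \left(20 - 12\right) 0^{2} = \left(-70\right) 8 \cdot 0 = \left(-560\right) 0 = 0$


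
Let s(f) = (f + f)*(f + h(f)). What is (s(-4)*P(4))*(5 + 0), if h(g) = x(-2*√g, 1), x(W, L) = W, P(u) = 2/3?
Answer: 320/3 + 320*I/3 ≈ 106.67 + 106.67*I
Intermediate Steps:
P(u) = ⅔ (P(u) = 2*(⅓) = ⅔)
h(g) = -2*√g
s(f) = 2*f*(f - 2*√f) (s(f) = (f + f)*(f - 2*√f) = (2*f)*(f - 2*√f) = 2*f*(f - 2*√f))
(s(-4)*P(4))*(5 + 0) = ((-(-32)*I + 2*(-4)²)*(⅔))*(5 + 0) = ((-(-32)*I + 2*16)*(⅔))*5 = ((32*I + 32)*(⅔))*5 = ((32 + 32*I)*(⅔))*5 = (64/3 + 64*I/3)*5 = 320/3 + 320*I/3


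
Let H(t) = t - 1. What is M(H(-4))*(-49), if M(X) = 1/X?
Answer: 49/5 ≈ 9.8000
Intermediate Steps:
H(t) = -1 + t
M(H(-4))*(-49) = -49/(-1 - 4) = -49/(-5) = -⅕*(-49) = 49/5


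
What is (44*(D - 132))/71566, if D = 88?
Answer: -88/3253 ≈ -0.027052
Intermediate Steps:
(44*(D - 132))/71566 = (44*(88 - 132))/71566 = (44*(-44))*(1/71566) = -1936*1/71566 = -88/3253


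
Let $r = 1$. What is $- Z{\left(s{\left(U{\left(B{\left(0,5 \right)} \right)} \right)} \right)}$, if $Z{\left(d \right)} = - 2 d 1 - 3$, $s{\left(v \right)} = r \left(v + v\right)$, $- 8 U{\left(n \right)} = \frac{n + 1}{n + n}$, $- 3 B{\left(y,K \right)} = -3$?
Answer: $\frac{5}{2} \approx 2.5$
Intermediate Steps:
$B{\left(y,K \right)} = 1$ ($B{\left(y,K \right)} = \left(- \frac{1}{3}\right) \left(-3\right) = 1$)
$U{\left(n \right)} = - \frac{1 + n}{16 n}$ ($U{\left(n \right)} = - \frac{\left(n + 1\right) \frac{1}{n + n}}{8} = - \frac{\left(1 + n\right) \frac{1}{2 n}}{8} = - \frac{\frac{1}{2} \frac{1}{n} \left(1 + n\right)}{8} = - \frac{1 + n}{16 n}$)
$s{\left(v \right)} = 2 v$ ($s{\left(v \right)} = 1 \left(v + v\right) = 1 \cdot 2 v = 2 v$)
$Z{\left(d \right)} = -3 - 2 d$ ($Z{\left(d \right)} = - 2 d - 3 = -3 - 2 d$)
$- Z{\left(s{\left(U{\left(B{\left(0,5 \right)} \right)} \right)} \right)} = - (-3 - 2 \cdot 2 \frac{-1 - 1}{16 \cdot 1}) = - (-3 - 2 \cdot 2 \cdot \frac{1}{16} \cdot 1 \left(-1 - 1\right)) = - (-3 - 2 \cdot 2 \cdot \frac{1}{16} \cdot 1 \left(-2\right)) = - (-3 - 2 \cdot 2 \left(- \frac{1}{8}\right)) = - (-3 - - \frac{1}{2}) = - (-3 + \frac{1}{2}) = \left(-1\right) \left(- \frac{5}{2}\right) = \frac{5}{2}$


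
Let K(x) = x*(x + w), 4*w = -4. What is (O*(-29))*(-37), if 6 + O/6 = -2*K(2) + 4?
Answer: -38628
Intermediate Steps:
w = -1 (w = (1/4)*(-4) = -1)
K(x) = x*(-1 + x) (K(x) = x*(x - 1) = x*(-1 + x))
O = -36 (O = -36 + 6*(-4*(-1 + 2) + 4) = -36 + 6*(-4 + 4) = -36 + 6*0 = -36 + 0 = -36)
(O*(-29))*(-37) = -36*(-29)*(-37) = 1044*(-37) = -38628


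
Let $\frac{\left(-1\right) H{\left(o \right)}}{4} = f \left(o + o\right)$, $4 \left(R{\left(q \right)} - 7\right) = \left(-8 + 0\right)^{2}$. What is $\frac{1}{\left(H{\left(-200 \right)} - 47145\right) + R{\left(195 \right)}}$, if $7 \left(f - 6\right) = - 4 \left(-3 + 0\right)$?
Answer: $- \frac{7}{243454} \approx -2.8753 \cdot 10^{-5}$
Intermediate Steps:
$f = \frac{54}{7}$ ($f = 6 + \frac{\left(-4\right) \left(-3 + 0\right)}{7} = 6 + \frac{\left(-4\right) \left(-3\right)}{7} = 6 + \frac{1}{7} \cdot 12 = 6 + \frac{12}{7} = \frac{54}{7} \approx 7.7143$)
$R{\left(q \right)} = 23$ ($R{\left(q \right)} = 7 + \frac{\left(-8 + 0\right)^{2}}{4} = 7 + \frac{\left(-8\right)^{2}}{4} = 7 + \frac{1}{4} \cdot 64 = 7 + 16 = 23$)
$H{\left(o \right)} = - \frac{432 o}{7}$ ($H{\left(o \right)} = - 4 \frac{54 \left(o + o\right)}{7} = - 4 \frac{54 \cdot 2 o}{7} = - 4 \frac{108 o}{7} = - \frac{432 o}{7}$)
$\frac{1}{\left(H{\left(-200 \right)} - 47145\right) + R{\left(195 \right)}} = \frac{1}{\left(\left(- \frac{432}{7}\right) \left(-200\right) - 47145\right) + 23} = \frac{1}{\left(\frac{86400}{7} - 47145\right) + 23} = \frac{1}{- \frac{243615}{7} + 23} = \frac{1}{- \frac{243454}{7}} = - \frac{7}{243454}$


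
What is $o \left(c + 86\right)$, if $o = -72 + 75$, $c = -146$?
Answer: $-180$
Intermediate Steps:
$o = 3$
$o \left(c + 86\right) = 3 \left(-146 + 86\right) = 3 \left(-60\right) = -180$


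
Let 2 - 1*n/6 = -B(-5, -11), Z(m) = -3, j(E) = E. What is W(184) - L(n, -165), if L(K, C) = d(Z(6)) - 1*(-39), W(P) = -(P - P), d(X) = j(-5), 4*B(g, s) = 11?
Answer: -34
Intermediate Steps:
B(g, s) = 11/4 (B(g, s) = (¼)*11 = 11/4)
d(X) = -5
W(P) = 0 (W(P) = -1*0 = 0)
n = 57/2 (n = 12 - (-6)*11/4 = 12 - 6*(-11/4) = 12 + 33/2 = 57/2 ≈ 28.500)
L(K, C) = 34 (L(K, C) = -5 - 1*(-39) = -5 + 39 = 34)
W(184) - L(n, -165) = 0 - 1*34 = 0 - 34 = -34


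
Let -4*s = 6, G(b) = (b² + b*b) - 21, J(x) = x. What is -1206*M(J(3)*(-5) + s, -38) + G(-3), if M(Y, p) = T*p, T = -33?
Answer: -1512327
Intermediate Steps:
G(b) = -21 + 2*b² (G(b) = (b² + b²) - 21 = 2*b² - 21 = -21 + 2*b²)
s = -3/2 (s = -¼*6 = -3/2 ≈ -1.5000)
M(Y, p) = -33*p
-1206*M(J(3)*(-5) + s, -38) + G(-3) = -(-39798)*(-38) + (-21 + 2*(-3)²) = -1206*1254 + (-21 + 2*9) = -1512324 + (-21 + 18) = -1512324 - 3 = -1512327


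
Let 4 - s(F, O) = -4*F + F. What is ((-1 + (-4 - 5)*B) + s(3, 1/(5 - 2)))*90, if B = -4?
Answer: 4320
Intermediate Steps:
s(F, O) = 4 + 3*F (s(F, O) = 4 - (-4*F + F) = 4 - (-3)*F = 4 + 3*F)
((-1 + (-4 - 5)*B) + s(3, 1/(5 - 2)))*90 = ((-1 + (-4 - 5)*(-4)) + (4 + 3*3))*90 = ((-1 - 9*(-4)) + (4 + 9))*90 = ((-1 + 36) + 13)*90 = (35 + 13)*90 = 48*90 = 4320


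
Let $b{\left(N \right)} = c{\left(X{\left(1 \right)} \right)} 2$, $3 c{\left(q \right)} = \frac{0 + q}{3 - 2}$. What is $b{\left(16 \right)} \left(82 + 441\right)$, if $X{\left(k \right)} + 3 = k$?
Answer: $- \frac{2092}{3} \approx -697.33$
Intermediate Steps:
$X{\left(k \right)} = -3 + k$
$c{\left(q \right)} = \frac{q}{3}$ ($c{\left(q \right)} = \frac{\left(0 + q\right) \frac{1}{3 - 2}}{3} = \frac{q 1^{-1}}{3} = \frac{q 1}{3} = \frac{q}{3}$)
$b{\left(N \right)} = - \frac{4}{3}$ ($b{\left(N \right)} = \frac{-3 + 1}{3} \cdot 2 = \frac{1}{3} \left(-2\right) 2 = \left(- \frac{2}{3}\right) 2 = - \frac{4}{3}$)
$b{\left(16 \right)} \left(82 + 441\right) = - \frac{4 \left(82 + 441\right)}{3} = \left(- \frac{4}{3}\right) 523 = - \frac{2092}{3}$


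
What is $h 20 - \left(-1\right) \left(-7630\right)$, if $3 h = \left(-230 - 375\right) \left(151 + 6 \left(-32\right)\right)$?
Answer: $\frac{473210}{3} \approx 1.5774 \cdot 10^{5}$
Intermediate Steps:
$h = \frac{24805}{3}$ ($h = \frac{\left(-230 - 375\right) \left(151 + 6 \left(-32\right)\right)}{3} = \frac{\left(-605\right) \left(151 - 192\right)}{3} = \frac{\left(-605\right) \left(-41\right)}{3} = \frac{1}{3} \cdot 24805 = \frac{24805}{3} \approx 8268.3$)
$h 20 - \left(-1\right) \left(-7630\right) = \frac{24805}{3} \cdot 20 - \left(-1\right) \left(-7630\right) = \frac{496100}{3} - 7630 = \frac{473210}{3}$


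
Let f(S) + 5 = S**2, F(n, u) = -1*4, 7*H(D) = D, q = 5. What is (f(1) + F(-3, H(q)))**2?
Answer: 64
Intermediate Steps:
H(D) = D/7
F(n, u) = -4
f(S) = -5 + S**2
(f(1) + F(-3, H(q)))**2 = ((-5 + 1**2) - 4)**2 = ((-5 + 1) - 4)**2 = (-4 - 4)**2 = (-8)**2 = 64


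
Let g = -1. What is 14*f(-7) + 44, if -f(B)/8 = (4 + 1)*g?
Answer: 604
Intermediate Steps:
f(B) = 40 (f(B) = -8*(4 + 1)*(-1) = -40*(-1) = -8*(-5) = 40)
14*f(-7) + 44 = 14*40 + 44 = 560 + 44 = 604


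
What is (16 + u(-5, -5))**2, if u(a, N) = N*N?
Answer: 1681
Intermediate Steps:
u(a, N) = N**2
(16 + u(-5, -5))**2 = (16 + (-5)**2)**2 = (16 + 25)**2 = 41**2 = 1681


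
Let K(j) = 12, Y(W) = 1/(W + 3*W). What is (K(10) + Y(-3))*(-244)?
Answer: -8723/3 ≈ -2907.7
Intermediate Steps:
Y(W) = 1/(4*W)
(K(10) + Y(-3))*(-244) = (12 + (¼)/(-3))*(-244) = (12 + (¼)*(-⅓))*(-244) = (12 - 1/12)*(-244) = (143/12)*(-244) = -8723/3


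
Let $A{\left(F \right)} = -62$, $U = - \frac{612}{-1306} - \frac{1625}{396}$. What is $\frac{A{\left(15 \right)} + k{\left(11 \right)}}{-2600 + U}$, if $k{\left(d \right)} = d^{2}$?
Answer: $- \frac{15256692}{673268749} \approx -0.022661$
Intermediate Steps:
$U = - \frac{939949}{258588}$ ($U = \left(-612\right) \left(- \frac{1}{1306}\right) - \frac{1625}{396} = \frac{306}{653} - \frac{1625}{396} = - \frac{939949}{258588} \approx -3.6349$)
$\frac{A{\left(15 \right)} + k{\left(11 \right)}}{-2600 + U} = \frac{-62 + 11^{2}}{-2600 - \frac{939949}{258588}} = \frac{-62 + 121}{- \frac{673268749}{258588}} = 59 \left(- \frac{258588}{673268749}\right) = - \frac{15256692}{673268749}$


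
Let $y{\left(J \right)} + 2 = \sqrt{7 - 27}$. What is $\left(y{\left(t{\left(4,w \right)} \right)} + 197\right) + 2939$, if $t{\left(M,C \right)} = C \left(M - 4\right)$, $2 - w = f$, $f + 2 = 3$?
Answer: $3134 + 2 i \sqrt{5} \approx 3134.0 + 4.4721 i$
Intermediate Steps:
$f = 1$ ($f = -2 + 3 = 1$)
$w = 1$ ($w = 2 - 1 = 1$)
$t{\left(M,C \right)} = C \left(-4 + M\right)$
$y{\left(J \right)} = -2 + 2 i \sqrt{5}$ ($y{\left(J \right)} = -2 + \sqrt{7 - 27} = -2 + \sqrt{-20} = -2 + 2 i \sqrt{5}$)
$\left(y{\left(t{\left(4,w \right)} \right)} + 197\right) + 2939 = \left(\left(-2 + 2 i \sqrt{5}\right) + 197\right) + 2939 = \left(195 + 2 i \sqrt{5}\right) + 2939 = 3134 + 2 i \sqrt{5}$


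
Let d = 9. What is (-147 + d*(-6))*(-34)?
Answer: 6834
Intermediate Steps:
(-147 + d*(-6))*(-34) = (-147 + 9*(-6))*(-34) = (-147 - 54)*(-34) = -201*(-34) = 6834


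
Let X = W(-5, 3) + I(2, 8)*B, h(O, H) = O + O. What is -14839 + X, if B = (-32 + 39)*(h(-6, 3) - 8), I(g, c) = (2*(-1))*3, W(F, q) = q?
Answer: -13996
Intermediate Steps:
h(O, H) = 2*O
I(g, c) = -6 (I(g, c) = -2*3 = -6)
B = -140 (B = (-32 + 39)*(2*(-6) - 8) = 7*(-12 - 8) = 7*(-20) = -140)
X = 843 (X = 3 - 6*(-140) = 3 + 840 = 843)
-14839 + X = -14839 + 843 = -13996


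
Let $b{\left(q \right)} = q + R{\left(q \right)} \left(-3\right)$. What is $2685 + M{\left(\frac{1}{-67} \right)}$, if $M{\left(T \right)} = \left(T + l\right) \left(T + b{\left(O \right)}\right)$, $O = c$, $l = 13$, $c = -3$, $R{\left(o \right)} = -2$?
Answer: $\frac{12226965}{4489} \approx 2723.8$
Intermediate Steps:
$O = -3$
$b{\left(q \right)} = 6 + q$ ($b{\left(q \right)} = q - -6 = q + 6 = 6 + q$)
$M{\left(T \right)} = \left(3 + T\right) \left(13 + T\right)$ ($M{\left(T \right)} = \left(T + 13\right) \left(T + \left(6 - 3\right)\right) = \left(13 + T\right) \left(T + 3\right) = \left(13 + T\right) \left(3 + T\right) = \left(3 + T\right) \left(13 + T\right)$)
$2685 + M{\left(\frac{1}{-67} \right)} = 2685 + \left(39 + \left(\frac{1}{-67}\right)^{2} + \frac{16}{-67}\right) = 2685 + \left(39 + \left(- \frac{1}{67}\right)^{2} + 16 \left(- \frac{1}{67}\right)\right) = 2685 + \left(39 + \frac{1}{4489} - \frac{16}{67}\right) = 2685 + \frac{174000}{4489} = \frac{12226965}{4489}$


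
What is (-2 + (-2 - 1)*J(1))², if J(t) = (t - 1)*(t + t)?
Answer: 4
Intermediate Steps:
J(t) = 2*t*(-1 + t) (J(t) = (-1 + t)*(2*t) = 2*t*(-1 + t))
(-2 + (-2 - 1)*J(1))² = (-2 + (-2 - 1)*(2*1*(-1 + 1)))² = (-2 - 6*0)² = (-2 - 3*0)² = (-2 + 0)² = (-2)² = 4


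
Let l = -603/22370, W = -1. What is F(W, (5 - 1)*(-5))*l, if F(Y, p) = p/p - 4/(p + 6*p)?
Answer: -10854/391475 ≈ -0.027726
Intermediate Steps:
F(Y, p) = 1 - 4/(7*p) (F(Y, p) = 1 - 4*1/(7*p) = 1 - 4/(7*p))
l = -603/22370 (l = -603*1/22370 = -603/22370 ≈ -0.026956)
F(W, (5 - 1)*(-5))*l = ((-4/7 + (5 - 1)*(-5))/(((5 - 1)*(-5))))*(-603/22370) = ((-4/7 + 4*(-5))/((4*(-5))))*(-603/22370) = ((-4/7 - 20)/(-20))*(-603/22370) = -1/20*(-144/7)*(-603/22370) = (36/35)*(-603/22370) = -10854/391475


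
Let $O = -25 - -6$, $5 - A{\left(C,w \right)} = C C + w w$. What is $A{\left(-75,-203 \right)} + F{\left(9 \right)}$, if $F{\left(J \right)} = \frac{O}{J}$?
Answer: $- \frac{421480}{9} \approx -46831.0$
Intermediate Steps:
$A{\left(C,w \right)} = 5 - C^{2} - w^{2}$ ($A{\left(C,w \right)} = 5 - \left(C C + w w\right) = 5 - \left(C^{2} + w^{2}\right) = 5 - C^{2} - w^{2}$)
$O = -19$ ($O = -25 + 6 = -19$)
$F{\left(J \right)} = - \frac{19}{J}$
$A{\left(-75,-203 \right)} + F{\left(9 \right)} = \left(5 - \left(-75\right)^{2} - \left(-203\right)^{2}\right) - \frac{19}{9} = \left(5 - 5625 - 41209\right) - \frac{19}{9} = -46829 - \frac{19}{9} = - \frac{421480}{9}$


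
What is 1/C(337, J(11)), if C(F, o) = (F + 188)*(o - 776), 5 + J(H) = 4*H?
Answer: -1/386925 ≈ -2.5845e-6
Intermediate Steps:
J(H) = -5 + 4*H
C(F, o) = (-776 + o)*(188 + F) (C(F, o) = (188 + F)*(-776 + o) = (-776 + o)*(188 + F))
1/C(337, J(11)) = 1/(-145888 - 776*337 + 188*(-5 + 4*11) + 337*(-5 + 4*11)) = 1/(-145888 - 261512 + 188*(-5 + 44) + 337*(-5 + 44)) = 1/(-145888 - 261512 + 188*39 + 337*39) = 1/(-145888 - 261512 + 7332 + 13143) = 1/(-386925) = -1/386925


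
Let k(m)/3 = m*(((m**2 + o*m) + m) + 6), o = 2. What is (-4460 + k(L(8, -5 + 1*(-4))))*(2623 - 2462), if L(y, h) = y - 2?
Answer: -544180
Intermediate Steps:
L(y, h) = -2 + y
k(m) = 3*m*(6 + m**2 + 3*m) (k(m) = 3*(m*(((m**2 + 2*m) + m) + 6)) = 3*(m*((m**2 + 3*m) + 6)) = 3*(m*(6 + m**2 + 3*m)) = 3*m*(6 + m**2 + 3*m))
(-4460 + k(L(8, -5 + 1*(-4))))*(2623 - 2462) = (-4460 + 3*(-2 + 8)*(6 + (-2 + 8)**2 + 3*(-2 + 8)))*(2623 - 2462) = (-4460 + 3*6*(6 + 6**2 + 3*6))*161 = (-4460 + 3*6*(6 + 36 + 18))*161 = (-4460 + 3*6*60)*161 = (-4460 + 1080)*161 = -3380*161 = -544180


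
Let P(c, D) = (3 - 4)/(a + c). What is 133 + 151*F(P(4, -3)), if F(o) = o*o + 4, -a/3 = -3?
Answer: 124704/169 ≈ 737.89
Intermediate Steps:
a = 9 (a = -3*(-3) = 9)
P(c, D) = -1/(9 + c) (P(c, D) = (3 - 4)/(9 + c) = -1/(9 + c))
F(o) = 4 + o**2 (F(o) = o**2 + 4 = 4 + o**2)
133 + 151*F(P(4, -3)) = 133 + 151*(4 + (-1/(9 + 4))**2) = 133 + 151*(4 + (-1/13)**2) = 133 + 151*(4 + 1/169) = 133 + 151*(677/169) = 133 + 102227/169 = 124704/169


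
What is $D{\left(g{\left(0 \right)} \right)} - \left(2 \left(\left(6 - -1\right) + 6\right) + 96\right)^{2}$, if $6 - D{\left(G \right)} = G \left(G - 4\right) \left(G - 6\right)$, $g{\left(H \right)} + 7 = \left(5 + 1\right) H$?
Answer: $-13877$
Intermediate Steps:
$g{\left(H \right)} = -7 + 6 H$ ($g{\left(H \right)} = -7 + \left(5 + 1\right) H = -7 + 6 H$)
$D{\left(G \right)} = 6 - G \left(-6 + G\right) \left(-4 + G\right)$ ($D{\left(G \right)} = 6 - G \left(G - 4\right) \left(G - 6\right) = 6 - G \left(-4 + G\right) \left(-6 + G\right) = 6 - G \left(-6 + G\right) \left(-4 + G\right)$)
$D{\left(g{\left(0 \right)} \right)} - \left(2 \left(\left(6 - -1\right) + 6\right) + 96\right)^{2} = \left(6 - \left(-7 + 6 \cdot 0\right)^{3} - 24 \left(-7 + 6 \cdot 0\right) + 10 \left(-7 + 6 \cdot 0\right)^{2}\right) - \left(2 \left(\left(6 - -1\right) + 6\right) + 96\right)^{2} = \left(6 - \left(-7 + 0\right)^{3} - 24 \left(-7 + 0\right) + 10 \left(-7 + 0\right)^{2}\right) - \left(2 \left(\left(6 + 1\right) + 6\right) + 96\right)^{2} = \left(6 - \left(-7\right)^{3} - -168 + 10 \left(-7\right)^{2}\right) - \left(2 \left(7 + 6\right) + 96\right)^{2} = \left(6 - -343 + 168 + 10 \cdot 49\right) - \left(2 \cdot 13 + 96\right)^{2} = \left(6 + 343 + 168 + 490\right) - \left(26 + 96\right)^{2} = 1007 - 122^{2} = 1007 - 14884 = -13877$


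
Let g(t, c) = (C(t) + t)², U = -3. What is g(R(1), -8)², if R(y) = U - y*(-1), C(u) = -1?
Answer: 81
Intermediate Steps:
R(y) = -3 + y (R(y) = -3 - y*(-1) = -3 - (-1)*y = -3 + y)
g(t, c) = (-1 + t)²
g(R(1), -8)² = ((-1 + (-3 + 1))²)² = ((-1 - 2)²)² = ((-3)²)² = 9² = 81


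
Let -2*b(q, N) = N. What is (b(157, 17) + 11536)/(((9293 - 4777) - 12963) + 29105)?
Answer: 7685/13772 ≈ 0.55802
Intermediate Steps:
b(q, N) = -N/2
(b(157, 17) + 11536)/(((9293 - 4777) - 12963) + 29105) = (-½*17 + 11536)/(((9293 - 4777) - 12963) + 29105) = (-17/2 + 11536)/((4516 - 12963) + 29105) = 23055/(2*(-8447 + 29105)) = (23055/2)/20658 = (23055/2)*(1/20658) = 7685/13772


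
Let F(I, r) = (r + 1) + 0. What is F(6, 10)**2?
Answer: 121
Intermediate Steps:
F(I, r) = 1 + r (F(I, r) = (1 + r) + 0 = 1 + r)
F(6, 10)**2 = (1 + 10)**2 = 11**2 = 121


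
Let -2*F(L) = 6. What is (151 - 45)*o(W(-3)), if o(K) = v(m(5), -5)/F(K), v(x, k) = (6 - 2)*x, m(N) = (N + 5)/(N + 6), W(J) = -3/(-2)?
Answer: -4240/33 ≈ -128.48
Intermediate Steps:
W(J) = 3/2 (W(J) = -3*(-½) = 3/2)
m(N) = (5 + N)/(6 + N)
v(x, k) = 4*x
F(L) = -3 (F(L) = -½*6 = -3)
o(K) = -40/33 (o(K) = (4*((5 + 5)/(6 + 5)))/(-3) = (4*(10/11))*(-⅓) = (40/11)*(-⅓) = -40/33)
(151 - 45)*o(W(-3)) = (151 - 45)*(-40/33) = 106*(-40/33) = -4240/33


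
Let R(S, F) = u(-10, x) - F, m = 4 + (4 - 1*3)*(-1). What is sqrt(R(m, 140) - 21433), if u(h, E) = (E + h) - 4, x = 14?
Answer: 3*I*sqrt(2397) ≈ 146.88*I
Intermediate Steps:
u(h, E) = -4 + E + h
m = 3 (m = 4 + (4 - 3)*(-1) = 4 + 1*(-1) = 4 - 1 = 3)
R(S, F) = -F (R(S, F) = (-4 + 14 - 10) - F = 0 - F = -F)
sqrt(R(m, 140) - 21433) = sqrt(-1*140 - 21433) = sqrt(-140 - 21433) = sqrt(-21573) = 3*I*sqrt(2397)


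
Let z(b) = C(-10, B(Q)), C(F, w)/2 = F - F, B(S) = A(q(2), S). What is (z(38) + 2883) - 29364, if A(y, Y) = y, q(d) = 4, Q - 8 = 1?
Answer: -26481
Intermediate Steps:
Q = 9 (Q = 8 + 1 = 9)
B(S) = 4
C(F, w) = 0 (C(F, w) = 2*(F - F) = 2*0 = 0)
z(b) = 0
(z(38) + 2883) - 29364 = (0 + 2883) - 29364 = 2883 - 29364 = -26481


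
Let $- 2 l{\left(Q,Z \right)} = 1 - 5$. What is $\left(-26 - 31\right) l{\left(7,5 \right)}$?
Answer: $-114$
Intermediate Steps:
$l{\left(Q,Z \right)} = 2$ ($l{\left(Q,Z \right)} = - \frac{1 - 5}{2} = \left(- \frac{1}{2}\right) \left(-4\right) = 2$)
$\left(-26 - 31\right) l{\left(7,5 \right)} = \left(-26 - 31\right) 2 = \left(-57\right) 2 = -114$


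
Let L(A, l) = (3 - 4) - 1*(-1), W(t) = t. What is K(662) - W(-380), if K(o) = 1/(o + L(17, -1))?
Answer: 251561/662 ≈ 380.00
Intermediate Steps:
L(A, l) = 0 (L(A, l) = -1 + 1 = 0)
K(o) = 1/o (K(o) = 1/(o + 0) = 1/o)
K(662) - W(-380) = 1/662 - 1*(-380) = 1/662 + 380 = 251561/662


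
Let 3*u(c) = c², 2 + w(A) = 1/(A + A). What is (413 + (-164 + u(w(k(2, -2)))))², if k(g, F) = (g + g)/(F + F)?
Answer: 9078169/144 ≈ 63043.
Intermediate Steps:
k(g, F) = g/F (k(g, F) = (2*g)/((2*F)) = (2*g)*(1/(2*F)) = g/F)
w(A) = -2 + 1/(2*A) (w(A) = -2 + 1/(A + A) = -2 + 1/(2*A))
u(c) = c²/3
(413 + (-164 + u(w(k(2, -2)))))² = (413 + (-164 + (-2 + 1/(2*((2/(-2)))))²/3))² = (413 + (-164 + (-2 + 1/(2*((2*(-½)))))²/3))² = (413 + (-164 + (-2 + (½)/(-1))²/3))² = (413 + (-164 + (-2 + (½)*(-1))²/3))² = (413 + (-164 + (-2 - ½)²/3))² = (413 + (-164 + (-5/2)²/3))² = (413 + (-164 + (⅓)*(25/4)))² = (413 + (-164 + 25/12))² = (413 - 1943/12)² = (3013/12)² = 9078169/144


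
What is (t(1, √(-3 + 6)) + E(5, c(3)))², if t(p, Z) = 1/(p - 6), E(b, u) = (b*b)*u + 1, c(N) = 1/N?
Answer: 18769/225 ≈ 83.418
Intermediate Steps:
E(b, u) = 1 + u*b² (E(b, u) = b²*u + 1 = u*b² + 1 = 1 + u*b²)
t(p, Z) = 1/(-6 + p)
(t(1, √(-3 + 6)) + E(5, c(3)))² = (1/(-6 + 1) + (1 + 5²/3))² = (1/(-5) + (1 + (⅓)*25))² = (-⅕ + (1 + 25/3))² = (-⅕ + 28/3)² = (137/15)² = 18769/225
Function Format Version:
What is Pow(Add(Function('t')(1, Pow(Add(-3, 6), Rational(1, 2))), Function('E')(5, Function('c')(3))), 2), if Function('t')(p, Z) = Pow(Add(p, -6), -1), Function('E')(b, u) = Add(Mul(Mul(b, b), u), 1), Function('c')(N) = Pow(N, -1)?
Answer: Rational(18769, 225) ≈ 83.418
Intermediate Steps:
Function('E')(b, u) = Add(1, Mul(u, Pow(b, 2))) (Function('E')(b, u) = Add(Mul(Pow(b, 2), u), 1) = Add(Mul(u, Pow(b, 2)), 1) = Add(1, Mul(u, Pow(b, 2))))
Function('t')(p, Z) = Pow(Add(-6, p), -1)
Pow(Add(Function('t')(1, Pow(Add(-3, 6), Rational(1, 2))), Function('E')(5, Function('c')(3))), 2) = Pow(Add(Pow(Add(-6, 1), -1), Add(1, Mul(Pow(3, -1), Pow(5, 2)))), 2) = Pow(Add(Pow(-5, -1), Add(1, Mul(Rational(1, 3), 25))), 2) = Pow(Add(Rational(-1, 5), Add(1, Rational(25, 3))), 2) = Pow(Add(Rational(-1, 5), Rational(28, 3)), 2) = Pow(Rational(137, 15), 2) = Rational(18769, 225)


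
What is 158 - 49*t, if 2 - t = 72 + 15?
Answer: 4323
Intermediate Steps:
t = -85 (t = 2 - (72 + 15) = 2 - 1*87 = 2 - 87 = -85)
158 - 49*t = 158 - 49*(-85) = 158 + 4165 = 4323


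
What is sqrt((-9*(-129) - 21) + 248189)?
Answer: sqrt(249329) ≈ 499.33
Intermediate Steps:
sqrt((-9*(-129) - 21) + 248189) = sqrt((1161 - 21) + 248189) = sqrt(1140 + 248189) = sqrt(249329)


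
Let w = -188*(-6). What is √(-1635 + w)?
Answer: 13*I*√3 ≈ 22.517*I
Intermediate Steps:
w = 1128
√(-1635 + w) = √(-1635 + 1128) = √(-507) = 13*I*√3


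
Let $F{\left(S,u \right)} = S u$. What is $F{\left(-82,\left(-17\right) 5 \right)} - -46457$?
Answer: $53427$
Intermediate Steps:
$F{\left(-82,\left(-17\right) 5 \right)} - -46457 = - 82 \left(\left(-17\right) 5\right) - -46457 = \left(-82\right) \left(-85\right) + 46457 = 6970 + 46457 = 53427$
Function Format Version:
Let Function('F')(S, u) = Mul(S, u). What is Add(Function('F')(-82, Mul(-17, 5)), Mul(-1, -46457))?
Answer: 53427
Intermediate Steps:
Add(Function('F')(-82, Mul(-17, 5)), Mul(-1, -46457)) = Add(Mul(-82, Mul(-17, 5)), Mul(-1, -46457)) = Add(Mul(-82, -85), 46457) = Add(6970, 46457) = 53427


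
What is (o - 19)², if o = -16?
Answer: 1225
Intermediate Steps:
(o - 19)² = (-16 - 19)² = (-35)² = 1225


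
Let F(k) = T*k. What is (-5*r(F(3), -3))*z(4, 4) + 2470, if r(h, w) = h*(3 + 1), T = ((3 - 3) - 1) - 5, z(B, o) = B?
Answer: 3910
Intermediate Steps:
T = -6 (T = (0 - 1) - 5 = -1 - 5 = -6)
F(k) = -6*k
r(h, w) = 4*h (r(h, w) = h*4 = 4*h)
(-5*r(F(3), -3))*z(4, 4) + 2470 = -20*(-6*3)*4 + 2470 = -20*(-18)*4 + 2470 = -5*(-72)*4 + 2470 = 360*4 + 2470 = 1440 + 2470 = 3910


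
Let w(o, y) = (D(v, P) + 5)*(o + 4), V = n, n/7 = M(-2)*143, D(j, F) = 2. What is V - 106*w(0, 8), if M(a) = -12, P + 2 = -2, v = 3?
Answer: -14980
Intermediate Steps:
P = -4 (P = -2 - 2 = -4)
n = -12012 (n = 7*(-12*143) = 7*(-1716) = -12012)
V = -12012
w(o, y) = 28 + 7*o (w(o, y) = (2 + 5)*(o + 4) = 7*(4 + o) = 28 + 7*o)
V - 106*w(0, 8) = -12012 - 106*(28 + 7*0) = -12012 - 106*(28 + 0) = -12012 - 106*28 = -12012 - 2968 = -14980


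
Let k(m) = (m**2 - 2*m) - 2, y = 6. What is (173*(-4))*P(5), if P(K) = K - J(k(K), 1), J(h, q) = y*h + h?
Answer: 59512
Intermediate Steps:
k(m) = -2 + m**2 - 2*m
J(h, q) = 7*h (J(h, q) = 6*h + h = 7*h)
P(K) = 14 - 7*K**2 + 15*K (P(K) = K - 7*(-2 + K**2 - 2*K) = K - (-14 - 14*K + 7*K**2) = K + (14 - 7*K**2 + 14*K) = 14 - 7*K**2 + 15*K)
(173*(-4))*P(5) = (173*(-4))*(14 - 7*5**2 + 15*5) = -692*(14 - 7*25 + 75) = -692*(14 - 175 + 75) = -692*(-86) = 59512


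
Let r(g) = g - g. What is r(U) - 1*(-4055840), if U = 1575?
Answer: 4055840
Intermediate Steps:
r(g) = 0
r(U) - 1*(-4055840) = 0 - 1*(-4055840) = 0 + 4055840 = 4055840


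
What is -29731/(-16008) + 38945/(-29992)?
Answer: 728969/1304652 ≈ 0.55875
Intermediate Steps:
-29731/(-16008) + 38945/(-29992) = -29731*(-1/16008) + 38945*(-1/29992) = 29731/16008 - 38945/29992 = 728969/1304652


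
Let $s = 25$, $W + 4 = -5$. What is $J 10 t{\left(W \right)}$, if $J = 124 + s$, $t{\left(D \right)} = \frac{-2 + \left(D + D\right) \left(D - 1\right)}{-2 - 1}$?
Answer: $- \frac{265220}{3} \approx -88407.0$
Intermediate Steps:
$W = -9$ ($W = -4 - 5 = -9$)
$t{\left(D \right)} = \frac{2}{3} - \frac{2 D \left(-1 + D\right)}{3}$ ($t{\left(D \right)} = \frac{-2 + 2 D \left(-1 + D\right)}{-3} = \left(-2 + 2 D \left(-1 + D\right)\right) \left(- \frac{1}{3}\right) = \frac{2}{3} - \frac{2 D \left(-1 + D\right)}{3}$)
$J = 149$ ($J = 124 + 25 = 149$)
$J 10 t{\left(W \right)} = 149 \cdot 10 \left(\frac{2}{3} - \frac{2 \left(-9\right)^{2}}{3} + \frac{2}{3} \left(-9\right)\right) = 149 \cdot 10 \left(\frac{2}{3} - 54 - 6\right) = 149 \cdot 10 \left(- \frac{178}{3}\right) = 149 \left(- \frac{1780}{3}\right) = - \frac{265220}{3}$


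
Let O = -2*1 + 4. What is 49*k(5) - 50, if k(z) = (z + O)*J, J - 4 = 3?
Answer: 2351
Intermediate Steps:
J = 7 (J = 4 + 3 = 7)
O = 2 (O = -2 + 4 = 2)
k(z) = 14 + 7*z (k(z) = (z + 2)*7 = (2 + z)*7 = 14 + 7*z)
49*k(5) - 50 = 49*(14 + 7*5) - 50 = 49*(14 + 35) - 50 = 49*49 - 50 = 2401 - 50 = 2351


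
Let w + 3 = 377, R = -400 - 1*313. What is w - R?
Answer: 1087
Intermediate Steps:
R = -713 (R = -400 - 313 = -713)
w = 374 (w = -3 + 377 = 374)
w - R = 374 - 1*(-713) = 374 + 713 = 1087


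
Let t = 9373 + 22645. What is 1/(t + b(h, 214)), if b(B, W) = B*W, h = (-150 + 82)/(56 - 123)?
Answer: 67/2159758 ≈ 3.1022e-5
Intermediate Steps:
h = 68/67 (h = -68/(-67) = -68*(-1/67) = 68/67 ≈ 1.0149)
t = 32018
1/(t + b(h, 214)) = 1/(32018 + (68/67)*214) = 1/(32018 + 14552/67) = 1/(2159758/67) = 67/2159758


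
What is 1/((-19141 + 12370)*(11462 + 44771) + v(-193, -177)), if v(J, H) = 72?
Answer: -1/380753571 ≈ -2.6264e-9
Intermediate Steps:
1/((-19141 + 12370)*(11462 + 44771) + v(-193, -177)) = 1/((-19141 + 12370)*(11462 + 44771) + 72) = 1/(-6771*56233 + 72) = 1/(-380753643 + 72) = 1/(-380753571) = -1/380753571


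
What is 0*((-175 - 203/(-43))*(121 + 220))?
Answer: 0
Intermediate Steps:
0*((-175 - 203/(-43))*(121 + 220)) = 0*((-175 - 203*(-1/43))*341) = 0*((-175 + 203/43)*341) = 0*(-7322/43*341) = 0*(-2496802/43) = 0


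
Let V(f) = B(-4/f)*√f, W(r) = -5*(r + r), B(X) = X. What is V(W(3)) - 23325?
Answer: -23325 + 2*I*√30/15 ≈ -23325.0 + 0.7303*I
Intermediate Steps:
W(r) = -10*r
V(f) = -4/√f (V(f) = (-4/f)*√f = -4/√f)
V(W(3)) - 23325 = -4*(-I*√30/30) - 23325 = -(-2)*I*√30/15 - 23325 = 2*I*√30/15 - 23325 = -23325 + 2*I*√30/15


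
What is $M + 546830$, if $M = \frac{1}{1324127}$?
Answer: $\frac{724072367411}{1324127} \approx 5.4683 \cdot 10^{5}$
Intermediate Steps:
$M = \frac{1}{1324127} \approx 7.5521 \cdot 10^{-7}$
$M + 546830 = \frac{1}{1324127} + 546830 = \frac{724072367411}{1324127}$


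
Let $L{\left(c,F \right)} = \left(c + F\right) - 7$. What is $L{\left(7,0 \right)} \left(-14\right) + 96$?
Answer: $96$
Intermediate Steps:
$L{\left(c,F \right)} = -7 + F + c$ ($L{\left(c,F \right)} = \left(F + c\right) - 7 = -7 + F + c$)
$L{\left(7,0 \right)} \left(-14\right) + 96 = \left(-7 + 0 + 7\right) \left(-14\right) + 96 = 0 \left(-14\right) + 96 = 0 + 96 = 96$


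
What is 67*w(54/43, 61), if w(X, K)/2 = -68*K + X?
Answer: -23893540/43 ≈ -5.5566e+5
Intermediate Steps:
w(X, K) = -136*K + 2*X (w(X, K) = 2*(-68*K + X) = 2*(X - 68*K) = -136*K + 2*X)
67*w(54/43, 61) = 67*(-136*61 + 2*(54/43)) = 67*(-8296 + 2*(54*(1/43))) = 67*(-8296 + 2*(54/43)) = 67*(-8296 + 108/43) = 67*(-356620/43) = -23893540/43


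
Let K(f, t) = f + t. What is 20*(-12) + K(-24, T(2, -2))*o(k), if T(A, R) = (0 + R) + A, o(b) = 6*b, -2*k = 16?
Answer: 912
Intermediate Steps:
k = -8 (k = -1/2*16 = -8)
T(A, R) = A + R (T(A, R) = R + A = A + R)
20*(-12) + K(-24, T(2, -2))*o(k) = 20*(-12) + (-24 + (2 - 2))*(6*(-8)) = -240 + (-24 + 0)*(-48) = -240 - 24*(-48) = -240 + 1152 = 912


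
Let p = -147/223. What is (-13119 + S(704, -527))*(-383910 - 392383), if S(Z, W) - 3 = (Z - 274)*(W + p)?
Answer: 41548837785644/223 ≈ 1.8632e+11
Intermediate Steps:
p = -147/223 (p = -147*1/223 = -147/223 ≈ -0.65919)
S(Z, W) = 3 + (-274 + Z)*(-147/223 + W) (S(Z, W) = 3 + (Z - 274)*(W - 147/223) = 3 + (-274 + Z)*(-147/223 + W))
(-13119 + S(704, -527))*(-383910 - 392383) = (-13119 + (40947/223 - 274*(-527) - 147/223*704 - 527*704))*(-383910 - 392383) = (-13119 + (40947/223 + 144398 - 103488/223 - 371008))*(-776293) = (-13119 - 50596571/223)*(-776293) = -53522108/223*(-776293) = 41548837785644/223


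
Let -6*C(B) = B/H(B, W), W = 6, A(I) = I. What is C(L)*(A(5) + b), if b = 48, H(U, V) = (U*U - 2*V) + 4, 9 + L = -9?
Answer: 159/316 ≈ 0.50316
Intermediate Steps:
L = -18 (L = -9 - 9 = -18)
H(U, V) = 4 + U² - 2*V (H(U, V) = (U² - 2*V) + 4 = 4 + U² - 2*V)
C(B) = -B/(6*(-8 + B²)) (C(B) = -B/(6*(4 + B² - 2*6)) = -B/(6*(4 + B² - 12)) = -B/(6*(-8 + B²)))
C(L)*(A(5) + b) = (-1*(-18)/(-48 + 6*(-18)²))*(5 + 48) = -1*(-18)/(-48 + 6*324)*53 = -1*(-18)/(-48 + 1944)*53 = -1*(-18)/1896*53 = -1*(-18)*1/1896*53 = (3/316)*53 = 159/316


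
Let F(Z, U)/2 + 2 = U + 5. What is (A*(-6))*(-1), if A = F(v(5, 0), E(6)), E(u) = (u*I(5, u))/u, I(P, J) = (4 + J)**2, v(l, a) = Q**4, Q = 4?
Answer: 1236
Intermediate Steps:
v(l, a) = 256 (v(l, a) = 4**4 = 256)
E(u) = (4 + u)**2 (E(u) = (u*(4 + u)**2)/u = (4 + u)**2)
F(Z, U) = 6 + 2*U (F(Z, U) = -4 + 2*(U + 5) = -4 + 2*(5 + U) = -4 + (10 + 2*U) = 6 + 2*U)
A = 206 (A = 6 + 2*(4 + 6)**2 = 6 + 2*10**2 = 6 + 2*100 = 6 + 200 = 206)
(A*(-6))*(-1) = (206*(-6))*(-1) = -1236*(-1) = 1236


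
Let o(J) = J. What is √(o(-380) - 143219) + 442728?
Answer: 442728 + I*√143599 ≈ 4.4273e+5 + 378.94*I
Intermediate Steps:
√(o(-380) - 143219) + 442728 = √(-380 - 143219) + 442728 = √(-143599) + 442728 = I*√143599 + 442728 = 442728 + I*√143599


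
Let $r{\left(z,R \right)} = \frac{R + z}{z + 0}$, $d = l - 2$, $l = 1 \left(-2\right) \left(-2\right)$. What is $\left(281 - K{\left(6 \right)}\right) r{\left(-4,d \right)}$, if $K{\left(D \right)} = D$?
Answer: $\frac{275}{2} \approx 137.5$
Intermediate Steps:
$l = 4$ ($l = \left(-2\right) \left(-2\right) = 4$)
$d = 2$ ($d = 4 - 2 = 2$)
$r{\left(z,R \right)} = \frac{R + z}{z}$
$\left(281 - K{\left(6 \right)}\right) r{\left(-4,d \right)} = \left(281 - 6\right) \frac{2 - 4}{-4} = \left(281 - 6\right) \left(\left(- \frac{1}{4}\right) \left(-2\right)\right) = 275 \cdot \frac{1}{2} = \frac{275}{2}$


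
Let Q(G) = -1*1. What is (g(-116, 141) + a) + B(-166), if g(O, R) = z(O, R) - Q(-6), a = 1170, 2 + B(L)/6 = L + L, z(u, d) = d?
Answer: -692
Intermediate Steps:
Q(G) = -1
B(L) = -12 + 12*L (B(L) = -12 + 6*(L + L) = -12 + 6*(2*L) = -12 + 12*L)
g(O, R) = 1 + R (g(O, R) = R - 1*(-1) = R + 1 = 1 + R)
(g(-116, 141) + a) + B(-166) = ((1 + 141) + 1170) + (-12 + 12*(-166)) = (142 + 1170) + (-12 - 1992) = 1312 - 2004 = -692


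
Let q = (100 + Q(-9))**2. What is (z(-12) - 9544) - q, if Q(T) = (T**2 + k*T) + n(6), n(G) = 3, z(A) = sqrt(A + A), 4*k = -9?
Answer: -820193/16 + 2*I*sqrt(6) ≈ -51262.0 + 4.899*I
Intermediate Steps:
k = -9/4 (k = (1/4)*(-9) = -9/4 ≈ -2.2500)
z(A) = sqrt(2)*sqrt(A) (z(A) = sqrt(2*A) = sqrt(2)*sqrt(A))
Q(T) = 3 + T**2 - 9*T/4 (Q(T) = (T**2 - 9*T/4) + 3 = 3 + T**2 - 9*T/4)
q = 667489/16 (q = (100 + (3 + (-9)**2 - 9/4*(-9)))**2 = (100 + (3 + 81 + 81/4))**2 = (100 + 417/4)**2 = (817/4)**2 = 667489/16 ≈ 41718.)
(z(-12) - 9544) - q = (sqrt(2)*sqrt(-12) - 9544) - 1*667489/16 = (sqrt(2)*(2*I*sqrt(3)) - 9544) - 667489/16 = (2*I*sqrt(6) - 9544) - 667489/16 = (-9544 + 2*I*sqrt(6)) - 667489/16 = -820193/16 + 2*I*sqrt(6)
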